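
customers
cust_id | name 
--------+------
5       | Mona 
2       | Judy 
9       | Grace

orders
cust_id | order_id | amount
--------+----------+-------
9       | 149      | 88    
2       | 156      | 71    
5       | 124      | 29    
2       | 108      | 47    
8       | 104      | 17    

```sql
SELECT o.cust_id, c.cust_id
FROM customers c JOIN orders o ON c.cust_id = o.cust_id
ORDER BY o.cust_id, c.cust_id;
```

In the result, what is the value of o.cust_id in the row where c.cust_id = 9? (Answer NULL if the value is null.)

9

INNER JOIN keeps only pairs where the ON condition holds.
Matching on c.cust_id = o.cust_id.
Matched pairs: 4.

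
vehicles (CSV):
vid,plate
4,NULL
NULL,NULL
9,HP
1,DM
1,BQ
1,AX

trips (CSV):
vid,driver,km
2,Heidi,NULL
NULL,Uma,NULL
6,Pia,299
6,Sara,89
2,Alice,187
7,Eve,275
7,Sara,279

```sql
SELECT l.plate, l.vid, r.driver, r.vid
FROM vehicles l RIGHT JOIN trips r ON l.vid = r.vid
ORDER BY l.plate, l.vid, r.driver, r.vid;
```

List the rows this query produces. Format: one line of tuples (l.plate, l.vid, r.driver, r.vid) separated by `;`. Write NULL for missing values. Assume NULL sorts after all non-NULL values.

RIGHT JOIN keeps every row from `trips`; unmatched rows get NULL for `vehicles`'s columns.
Matching on l.vid = r.vid. A NULL in a compared column never satisfies the condition.
Matched pairs: 0; unmatched r rows kept: 7.

(NULL, NULL, Alice, 2); (NULL, NULL, Eve, 7); (NULL, NULL, Heidi, 2); (NULL, NULL, Pia, 6); (NULL, NULL, Sara, 6); (NULL, NULL, Sara, 7); (NULL, NULL, Uma, NULL)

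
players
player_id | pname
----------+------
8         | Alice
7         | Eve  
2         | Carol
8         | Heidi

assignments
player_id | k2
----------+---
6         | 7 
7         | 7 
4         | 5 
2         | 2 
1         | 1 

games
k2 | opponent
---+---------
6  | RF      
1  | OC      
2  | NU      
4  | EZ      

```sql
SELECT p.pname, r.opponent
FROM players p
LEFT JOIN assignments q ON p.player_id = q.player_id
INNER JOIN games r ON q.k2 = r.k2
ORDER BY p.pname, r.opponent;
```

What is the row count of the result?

1

Step 1 — p LEFT JOIN q on player_id → 4 row(s).
Then INNER JOIN `games r` on k2: keep only rows whose q.k2 appears in r.
Result: 1 row(s).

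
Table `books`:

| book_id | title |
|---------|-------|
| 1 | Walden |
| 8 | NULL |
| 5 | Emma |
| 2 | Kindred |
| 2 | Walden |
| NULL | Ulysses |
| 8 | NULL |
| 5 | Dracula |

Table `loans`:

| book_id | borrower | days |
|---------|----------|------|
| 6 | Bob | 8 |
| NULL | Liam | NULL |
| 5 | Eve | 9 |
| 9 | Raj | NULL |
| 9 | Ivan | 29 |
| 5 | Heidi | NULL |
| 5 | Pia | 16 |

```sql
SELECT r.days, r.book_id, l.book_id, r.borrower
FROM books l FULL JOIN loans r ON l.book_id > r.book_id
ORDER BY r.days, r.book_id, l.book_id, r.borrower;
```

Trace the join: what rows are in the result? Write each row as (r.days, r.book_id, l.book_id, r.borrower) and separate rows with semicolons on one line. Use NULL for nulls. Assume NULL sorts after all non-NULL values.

FULL OUTER JOIN keeps every row from both sides; unmatched rows get NULL for the other side's columns.
Matching on l.book_id > r.book_id. A NULL in a compared column never satisfies the condition.
- l[0] book_id=1 → no match; kept with NULLs on the r side.
- l[1] book_id=8 → 4 match(es) in r → 4 row(s).
- l[2] book_id=5 → no match; kept with NULLs on the r side.
- l[3] book_id=2 → no match; kept with NULLs on the r side.
- l[4] book_id=2 → no match; kept with NULLs on the r side.
- l[5] book_id=NULL → no match; kept with NULLs on the r side.
- l[6] book_id=8 → 4 match(es) in r → 4 row(s).
- l[7] book_id=5 → no match; kept with NULLs on the r side.
- 3 r row(s) had no l match → kept, l columns NULL.

(8, 6, 8, Bob); (8, 6, 8, Bob); (9, 5, 8, Eve); (9, 5, 8, Eve); (16, 5, 8, Pia); (16, 5, 8, Pia); (29, 9, NULL, Ivan); (NULL, 5, 8, Heidi); (NULL, 5, 8, Heidi); (NULL, 9, NULL, Raj); (NULL, NULL, 1, NULL); (NULL, NULL, 2, NULL); (NULL, NULL, 2, NULL); (NULL, NULL, 5, NULL); (NULL, NULL, 5, NULL); (NULL, NULL, NULL, Liam); (NULL, NULL, NULL, NULL)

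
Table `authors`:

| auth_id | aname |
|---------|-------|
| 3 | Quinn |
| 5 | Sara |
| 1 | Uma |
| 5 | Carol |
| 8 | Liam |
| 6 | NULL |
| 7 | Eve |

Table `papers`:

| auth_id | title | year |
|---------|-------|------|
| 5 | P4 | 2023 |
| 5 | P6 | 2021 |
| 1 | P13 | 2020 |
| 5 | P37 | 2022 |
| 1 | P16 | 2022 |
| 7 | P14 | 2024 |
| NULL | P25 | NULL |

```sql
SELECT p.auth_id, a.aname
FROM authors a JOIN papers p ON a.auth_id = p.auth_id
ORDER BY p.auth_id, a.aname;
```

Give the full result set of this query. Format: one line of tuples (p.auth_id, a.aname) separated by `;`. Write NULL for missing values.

INNER JOIN keeps only pairs where the ON condition holds.
Matching on a.auth_id = p.auth_id. A NULL in a compared column never satisfies the condition.
- a row (auth_id=3): no match → dropped.
- a row (auth_id=5): matches 3 p row(s) → 3 output row(s).
- a row (auth_id=1): matches 2 p row(s) → 2 output row(s).
- a row (auth_id=5): matches 3 p row(s) → 3 output row(s).
- a row (auth_id=8): no match → dropped.
- a row (auth_id=6): no match → dropped.
- a row (auth_id=7): matches 1 p row(s) → 1 output row(s).
After projecting and ordering:
p.auth_id | a.aname
1 | Uma
1 | Uma
5 | Carol
5 | Carol
5 | Carol
5 | Sara
5 | Sara
5 | Sara
7 | Eve

(1, Uma); (1, Uma); (5, Carol); (5, Carol); (5, Carol); (5, Sara); (5, Sara); (5, Sara); (7, Eve)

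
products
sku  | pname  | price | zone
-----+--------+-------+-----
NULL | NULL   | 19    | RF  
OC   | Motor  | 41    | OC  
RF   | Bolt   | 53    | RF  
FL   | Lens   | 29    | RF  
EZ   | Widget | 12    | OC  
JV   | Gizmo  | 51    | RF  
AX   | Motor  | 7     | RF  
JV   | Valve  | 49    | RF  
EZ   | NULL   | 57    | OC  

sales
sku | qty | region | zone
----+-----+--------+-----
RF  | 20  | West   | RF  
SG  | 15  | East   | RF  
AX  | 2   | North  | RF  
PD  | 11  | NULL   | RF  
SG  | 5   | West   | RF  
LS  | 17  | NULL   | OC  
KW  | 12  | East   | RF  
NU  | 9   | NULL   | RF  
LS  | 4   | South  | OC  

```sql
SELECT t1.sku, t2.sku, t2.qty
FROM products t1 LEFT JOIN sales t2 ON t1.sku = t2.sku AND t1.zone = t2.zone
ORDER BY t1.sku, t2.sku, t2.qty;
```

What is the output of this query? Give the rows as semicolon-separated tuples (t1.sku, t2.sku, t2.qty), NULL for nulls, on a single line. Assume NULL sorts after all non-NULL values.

(AX, AX, 2); (EZ, NULL, NULL); (EZ, NULL, NULL); (FL, NULL, NULL); (JV, NULL, NULL); (JV, NULL, NULL); (OC, NULL, NULL); (RF, RF, 20); (NULL, NULL, NULL)

LEFT JOIN keeps every row from `products`; unmatched rows get NULL for `sales`'s columns.
Matching on t1.sku = t2.sku AND t1.zone = t2.zone. A NULL in a compared column never satisfies the condition.
- sku=NULL, zone=RF: no t2 row matches, row kept with t2 columns NULL.
- sku=OC, zone=OC: no t2 row matches, row kept with t2 columns NULL.
- sku=RF, zone=RF: 1 matching t2 row(s), so 1 row(s) emitted.
- sku=FL, zone=RF: no t2 row matches, row kept with t2 columns NULL.
- sku=EZ, zone=OC: no t2 row matches, row kept with t2 columns NULL.
- sku=JV, zone=RF: no t2 row matches, row kept with t2 columns NULL.
- sku=AX, zone=RF: 1 matching t2 row(s), so 1 row(s) emitted.
- sku=JV, zone=RF: no t2 row matches, row kept with t2 columns NULL.
- sku=EZ, zone=OC: no t2 row matches, row kept with t2 columns NULL.
After projecting and ordering:
t1.sku | t2.sku | t2.qty
AX | AX | 2
EZ | NULL | NULL
EZ | NULL | NULL
FL | NULL | NULL
JV | NULL | NULL
JV | NULL | NULL
OC | NULL | NULL
RF | RF | 20
NULL | NULL | NULL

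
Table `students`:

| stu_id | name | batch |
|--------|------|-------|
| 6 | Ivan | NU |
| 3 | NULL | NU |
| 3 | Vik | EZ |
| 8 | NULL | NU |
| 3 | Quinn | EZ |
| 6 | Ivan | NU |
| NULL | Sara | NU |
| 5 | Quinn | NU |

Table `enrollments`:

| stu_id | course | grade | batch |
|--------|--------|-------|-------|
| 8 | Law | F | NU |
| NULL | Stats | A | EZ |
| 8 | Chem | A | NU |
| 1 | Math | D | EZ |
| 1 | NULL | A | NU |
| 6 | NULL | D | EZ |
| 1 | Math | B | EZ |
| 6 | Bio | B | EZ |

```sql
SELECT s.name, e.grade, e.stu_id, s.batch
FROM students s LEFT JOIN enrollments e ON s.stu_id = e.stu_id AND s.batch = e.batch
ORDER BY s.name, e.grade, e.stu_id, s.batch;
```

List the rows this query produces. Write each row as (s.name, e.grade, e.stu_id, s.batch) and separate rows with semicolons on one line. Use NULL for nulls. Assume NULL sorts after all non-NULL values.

LEFT JOIN keeps every row from `students`; unmatched rows get NULL for `enrollments`'s columns.
Matching on s.stu_id = e.stu_id AND s.batch = e.batch. A NULL in a compared column never satisfies the condition.
- stu_id=6, batch=NU: no e row matches, row kept with e columns NULL.
- stu_id=3, batch=NU: no e row matches, row kept with e columns NULL.
- stu_id=3, batch=EZ: no e row matches, row kept with e columns NULL.
- stu_id=8, batch=NU: 2 matching e row(s), so 2 row(s) emitted.
- stu_id=3, batch=EZ: no e row matches, row kept with e columns NULL.
- stu_id=6, batch=NU: no e row matches, row kept with e columns NULL.
- stu_id=NULL, batch=NU: no e row matches, row kept with e columns NULL.
- stu_id=5, batch=NU: no e row matches, row kept with e columns NULL.
After projecting and ordering:
s.name | e.grade | e.stu_id | s.batch
Ivan | NULL | NULL | NU
Ivan | NULL | NULL | NU
Quinn | NULL | NULL | EZ
Quinn | NULL | NULL | NU
Sara | NULL | NULL | NU
Vik | NULL | NULL | EZ
NULL | A | 8 | NU
NULL | F | 8 | NU
NULL | NULL | NULL | NU

(Ivan, NULL, NULL, NU); (Ivan, NULL, NULL, NU); (Quinn, NULL, NULL, EZ); (Quinn, NULL, NULL, NU); (Sara, NULL, NULL, NU); (Vik, NULL, NULL, EZ); (NULL, A, 8, NU); (NULL, F, 8, NU); (NULL, NULL, NULL, NU)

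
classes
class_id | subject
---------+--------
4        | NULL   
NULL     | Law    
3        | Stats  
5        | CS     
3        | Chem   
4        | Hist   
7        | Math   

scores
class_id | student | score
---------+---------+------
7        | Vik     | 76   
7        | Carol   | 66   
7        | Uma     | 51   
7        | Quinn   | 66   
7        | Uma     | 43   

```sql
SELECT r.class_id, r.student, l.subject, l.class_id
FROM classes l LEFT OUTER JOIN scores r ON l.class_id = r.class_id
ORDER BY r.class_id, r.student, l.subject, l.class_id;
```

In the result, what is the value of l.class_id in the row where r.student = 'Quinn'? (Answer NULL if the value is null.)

LEFT JOIN keeps every row from `classes`; unmatched rows get NULL for `scores`'s columns.
Matching on l.class_id = r.class_id. A NULL in a compared column never satisfies the condition.
- class_id=4: no r row matches, row kept with r columns NULL.
- class_id=NULL: no r row matches, row kept with r columns NULL.
- class_id=3: no r row matches, row kept with r columns NULL.
- class_id=5: no r row matches, row kept with r columns NULL.
- class_id=3: no r row matches, row kept with r columns NULL.
- class_id=4: no r row matches, row kept with r columns NULL.
- class_id=7: 5 matching r row(s), so 5 row(s) emitted.

7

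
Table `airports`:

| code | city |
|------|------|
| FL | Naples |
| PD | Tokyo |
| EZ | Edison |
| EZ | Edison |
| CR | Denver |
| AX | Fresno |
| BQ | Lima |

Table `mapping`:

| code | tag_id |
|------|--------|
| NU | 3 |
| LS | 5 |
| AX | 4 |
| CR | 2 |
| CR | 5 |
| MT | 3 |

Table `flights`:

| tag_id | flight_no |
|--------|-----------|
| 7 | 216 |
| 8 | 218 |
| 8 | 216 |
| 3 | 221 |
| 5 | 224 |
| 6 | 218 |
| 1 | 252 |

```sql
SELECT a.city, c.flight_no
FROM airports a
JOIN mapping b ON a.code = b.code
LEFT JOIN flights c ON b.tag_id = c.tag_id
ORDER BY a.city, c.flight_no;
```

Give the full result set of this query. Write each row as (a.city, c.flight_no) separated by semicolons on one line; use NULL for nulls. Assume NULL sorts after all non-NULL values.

(Denver, 224); (Denver, NULL); (Fresno, NULL)

Evaluate left to right. First `airports a INNER JOIN mapping b` on code: 3 row(s).
Then LEFT JOIN `flights c` on tag_id: each of those 3 rows is kept; rows whose b.tag_id has no match in c get NULL for c's columns.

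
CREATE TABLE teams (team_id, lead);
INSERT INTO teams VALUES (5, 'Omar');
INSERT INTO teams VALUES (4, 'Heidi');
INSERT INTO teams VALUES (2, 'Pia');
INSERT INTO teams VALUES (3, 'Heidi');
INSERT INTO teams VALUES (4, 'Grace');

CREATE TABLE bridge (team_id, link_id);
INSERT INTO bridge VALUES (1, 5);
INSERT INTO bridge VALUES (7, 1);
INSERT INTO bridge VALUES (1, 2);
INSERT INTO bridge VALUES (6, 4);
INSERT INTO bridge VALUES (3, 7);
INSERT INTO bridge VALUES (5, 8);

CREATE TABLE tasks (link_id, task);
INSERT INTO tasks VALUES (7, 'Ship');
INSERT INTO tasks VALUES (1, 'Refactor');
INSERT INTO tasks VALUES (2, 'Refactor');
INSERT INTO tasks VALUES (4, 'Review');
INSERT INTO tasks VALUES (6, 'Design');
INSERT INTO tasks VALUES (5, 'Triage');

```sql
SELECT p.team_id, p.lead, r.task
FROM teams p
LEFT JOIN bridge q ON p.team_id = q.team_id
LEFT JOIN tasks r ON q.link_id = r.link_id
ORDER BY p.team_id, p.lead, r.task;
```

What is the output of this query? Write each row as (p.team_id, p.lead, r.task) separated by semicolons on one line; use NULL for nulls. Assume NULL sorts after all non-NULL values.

Evaluate left to right. First `teams p LEFT JOIN bridge q` on team_id: 5 row(s).
Then LEFT JOIN `tasks r` on link_id: each of those 5 rows is kept; rows whose q.link_id has no match in r get NULL for r's columns.

(2, Pia, NULL); (3, Heidi, Ship); (4, Grace, NULL); (4, Heidi, NULL); (5, Omar, NULL)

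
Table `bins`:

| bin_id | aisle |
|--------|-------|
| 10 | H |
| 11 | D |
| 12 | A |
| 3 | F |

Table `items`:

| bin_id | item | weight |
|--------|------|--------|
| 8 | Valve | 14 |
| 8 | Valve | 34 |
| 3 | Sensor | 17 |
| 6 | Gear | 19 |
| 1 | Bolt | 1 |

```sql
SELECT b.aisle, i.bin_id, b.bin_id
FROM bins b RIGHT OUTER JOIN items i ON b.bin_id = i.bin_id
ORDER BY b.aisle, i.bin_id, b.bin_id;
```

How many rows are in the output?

RIGHT JOIN keeps every row from `items`; unmatched rows get NULL for `bins`'s columns.
Matching on b.bin_id = i.bin_id.
Matched pairs: 1; unmatched i rows kept: 4.
Total: 1 matched + 4 padded = 5 rows.

5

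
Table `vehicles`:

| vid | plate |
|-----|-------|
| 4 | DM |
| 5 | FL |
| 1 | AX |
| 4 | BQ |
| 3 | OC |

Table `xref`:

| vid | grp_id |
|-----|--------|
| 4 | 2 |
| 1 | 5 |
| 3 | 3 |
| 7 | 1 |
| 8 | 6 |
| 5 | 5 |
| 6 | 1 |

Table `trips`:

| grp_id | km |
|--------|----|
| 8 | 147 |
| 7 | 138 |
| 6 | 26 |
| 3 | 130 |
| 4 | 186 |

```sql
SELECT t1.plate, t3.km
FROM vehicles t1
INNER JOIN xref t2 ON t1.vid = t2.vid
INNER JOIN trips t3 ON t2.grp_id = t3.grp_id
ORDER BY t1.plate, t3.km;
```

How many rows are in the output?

1

Evaluate left to right. First `vehicles t1 INNER JOIN xref t2` on vid: 5 row(s).
Then INNER JOIN `trips t3` on grp_id: keep only rows whose t2.grp_id appears in t3.
Result: 1 row(s).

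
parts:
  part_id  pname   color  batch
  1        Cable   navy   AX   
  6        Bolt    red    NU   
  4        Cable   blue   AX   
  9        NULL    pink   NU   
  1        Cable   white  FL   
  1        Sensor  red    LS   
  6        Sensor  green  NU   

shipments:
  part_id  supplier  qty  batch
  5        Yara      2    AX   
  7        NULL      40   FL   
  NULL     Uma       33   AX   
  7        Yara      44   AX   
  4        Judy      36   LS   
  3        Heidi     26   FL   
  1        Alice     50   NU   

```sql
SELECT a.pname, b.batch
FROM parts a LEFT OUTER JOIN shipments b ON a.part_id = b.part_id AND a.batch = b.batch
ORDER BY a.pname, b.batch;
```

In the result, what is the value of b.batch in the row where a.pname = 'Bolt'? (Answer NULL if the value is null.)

NULL

LEFT JOIN keeps every row from `parts`; unmatched rows get NULL for `shipments`'s columns.
Matching on a.part_id = b.part_id AND a.batch = b.batch. A NULL in a compared column never satisfies the condition.
- a row (part_id=1, batch=AX): no match → kept, b columns NULL.
- a row (part_id=6, batch=NU): no match → kept, b columns NULL.
- a row (part_id=4, batch=AX): no match → kept, b columns NULL.
- a row (part_id=9, batch=NU): no match → kept, b columns NULL.
- a row (part_id=1, batch=FL): no match → kept, b columns NULL.
- a row (part_id=1, batch=LS): no match → kept, b columns NULL.
- a row (part_id=6, batch=NU): no match → kept, b columns NULL.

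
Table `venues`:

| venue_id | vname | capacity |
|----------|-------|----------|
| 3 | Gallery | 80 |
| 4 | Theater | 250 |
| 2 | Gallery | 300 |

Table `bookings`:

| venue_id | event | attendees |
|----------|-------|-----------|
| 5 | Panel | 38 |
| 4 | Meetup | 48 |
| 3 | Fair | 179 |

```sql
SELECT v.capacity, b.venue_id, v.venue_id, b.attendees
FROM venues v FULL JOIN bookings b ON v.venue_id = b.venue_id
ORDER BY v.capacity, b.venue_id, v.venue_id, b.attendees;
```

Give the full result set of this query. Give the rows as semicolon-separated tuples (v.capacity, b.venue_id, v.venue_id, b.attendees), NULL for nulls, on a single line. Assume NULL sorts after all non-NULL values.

(80, 3, 3, 179); (250, 4, 4, 48); (300, NULL, 2, NULL); (NULL, 5, NULL, 38)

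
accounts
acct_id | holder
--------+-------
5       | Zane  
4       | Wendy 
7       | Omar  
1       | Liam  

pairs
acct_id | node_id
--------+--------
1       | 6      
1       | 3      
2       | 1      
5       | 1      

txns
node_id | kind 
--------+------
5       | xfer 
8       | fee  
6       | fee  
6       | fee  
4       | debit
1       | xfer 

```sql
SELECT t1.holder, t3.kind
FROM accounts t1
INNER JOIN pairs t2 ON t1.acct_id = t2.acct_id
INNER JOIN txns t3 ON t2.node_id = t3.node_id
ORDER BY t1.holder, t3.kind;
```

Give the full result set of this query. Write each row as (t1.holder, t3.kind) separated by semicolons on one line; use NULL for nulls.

Joins associate left-to-right: accounts INNER JOIN pairs on acct_id gives 3 intermediate row(s).
Then INNER JOIN `txns t3` on node_id: keep only rows whose t2.node_id appears in t3.

(Liam, fee); (Liam, fee); (Zane, xfer)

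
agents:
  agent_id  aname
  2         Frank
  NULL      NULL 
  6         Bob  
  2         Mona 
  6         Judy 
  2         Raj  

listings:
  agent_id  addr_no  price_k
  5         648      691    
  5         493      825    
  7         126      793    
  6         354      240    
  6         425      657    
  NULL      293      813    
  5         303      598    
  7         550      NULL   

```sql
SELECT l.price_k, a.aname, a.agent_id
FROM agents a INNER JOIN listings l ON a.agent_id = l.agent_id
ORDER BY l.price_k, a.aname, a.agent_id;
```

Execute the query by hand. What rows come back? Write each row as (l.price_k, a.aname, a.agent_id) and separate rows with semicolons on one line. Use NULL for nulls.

(240, Bob, 6); (240, Judy, 6); (657, Bob, 6); (657, Judy, 6)

INNER JOIN keeps only pairs where the ON condition holds.
Matching on a.agent_id = l.agent_id. A NULL in a compared column never satisfies the condition.
Matched pairs: 4.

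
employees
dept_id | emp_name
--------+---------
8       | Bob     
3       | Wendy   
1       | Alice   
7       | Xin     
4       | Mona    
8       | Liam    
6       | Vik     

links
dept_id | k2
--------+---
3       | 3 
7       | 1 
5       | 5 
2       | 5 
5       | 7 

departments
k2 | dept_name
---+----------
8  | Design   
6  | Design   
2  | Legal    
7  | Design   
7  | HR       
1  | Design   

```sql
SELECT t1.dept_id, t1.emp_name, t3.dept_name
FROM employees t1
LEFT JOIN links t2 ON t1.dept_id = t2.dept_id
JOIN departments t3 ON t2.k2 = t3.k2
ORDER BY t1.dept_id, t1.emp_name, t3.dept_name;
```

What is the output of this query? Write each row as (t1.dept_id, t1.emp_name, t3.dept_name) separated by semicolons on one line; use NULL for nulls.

(7, Xin, Design)

Joins associate left-to-right: employees LEFT JOIN links on dept_id gives 7 intermediate row(s).
Then INNER JOIN `departments t3` on k2: keep only rows whose t2.k2 appears in t3.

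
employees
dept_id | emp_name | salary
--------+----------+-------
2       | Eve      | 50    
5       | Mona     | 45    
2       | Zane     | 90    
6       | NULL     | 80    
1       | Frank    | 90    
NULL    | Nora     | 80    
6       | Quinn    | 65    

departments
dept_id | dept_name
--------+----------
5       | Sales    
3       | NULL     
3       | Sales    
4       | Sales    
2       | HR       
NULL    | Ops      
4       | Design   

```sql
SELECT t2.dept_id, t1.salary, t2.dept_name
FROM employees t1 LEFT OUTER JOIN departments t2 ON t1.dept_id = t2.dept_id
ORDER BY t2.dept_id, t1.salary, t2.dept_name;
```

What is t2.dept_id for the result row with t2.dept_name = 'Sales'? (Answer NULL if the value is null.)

LEFT JOIN keeps every row from `employees`; unmatched rows get NULL for `departments`'s columns.
Matching on t1.dept_id = t2.dept_id. A NULL in a compared column never satisfies the condition.
Matched pairs: 3; unmatched t1 rows kept: 4.

5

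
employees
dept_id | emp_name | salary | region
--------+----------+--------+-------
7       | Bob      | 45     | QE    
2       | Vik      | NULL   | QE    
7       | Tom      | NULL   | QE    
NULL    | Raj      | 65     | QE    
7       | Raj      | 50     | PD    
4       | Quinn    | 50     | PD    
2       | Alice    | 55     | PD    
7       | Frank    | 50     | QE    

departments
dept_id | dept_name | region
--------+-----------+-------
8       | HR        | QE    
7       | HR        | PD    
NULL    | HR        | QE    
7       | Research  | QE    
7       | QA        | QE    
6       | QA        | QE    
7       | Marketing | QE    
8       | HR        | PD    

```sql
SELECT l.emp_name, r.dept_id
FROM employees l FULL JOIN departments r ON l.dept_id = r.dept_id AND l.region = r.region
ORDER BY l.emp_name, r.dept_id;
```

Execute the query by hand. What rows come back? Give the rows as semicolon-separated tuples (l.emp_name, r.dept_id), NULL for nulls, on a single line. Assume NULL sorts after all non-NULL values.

(Alice, NULL); (Bob, 7); (Bob, 7); (Bob, 7); (Frank, 7); (Frank, 7); (Frank, 7); (Quinn, NULL); (Raj, 7); (Raj, NULL); (Tom, 7); (Tom, 7); (Tom, 7); (Vik, NULL); (NULL, 6); (NULL, 8); (NULL, 8); (NULL, NULL)

FULL OUTER JOIN keeps every row from both sides; unmatched rows get NULL for the other side's columns.
Matching on l.dept_id = r.dept_id AND l.region = r.region. A NULL in a compared column never satisfies the condition.
Matched pairs: 10; unmatched l rows kept: 4; unmatched r rows kept: 4.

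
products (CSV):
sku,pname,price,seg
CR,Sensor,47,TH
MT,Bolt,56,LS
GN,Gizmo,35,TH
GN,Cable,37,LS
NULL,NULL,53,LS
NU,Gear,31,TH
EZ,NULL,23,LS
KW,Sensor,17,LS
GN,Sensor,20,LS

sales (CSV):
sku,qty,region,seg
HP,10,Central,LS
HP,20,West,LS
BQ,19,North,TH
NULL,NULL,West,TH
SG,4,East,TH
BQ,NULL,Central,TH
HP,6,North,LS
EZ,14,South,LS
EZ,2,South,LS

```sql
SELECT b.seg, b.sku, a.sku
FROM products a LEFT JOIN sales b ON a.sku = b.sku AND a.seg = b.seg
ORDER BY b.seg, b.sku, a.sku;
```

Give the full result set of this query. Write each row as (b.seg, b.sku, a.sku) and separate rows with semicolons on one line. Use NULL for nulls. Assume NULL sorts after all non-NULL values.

(LS, EZ, EZ); (LS, EZ, EZ); (NULL, NULL, CR); (NULL, NULL, GN); (NULL, NULL, GN); (NULL, NULL, GN); (NULL, NULL, KW); (NULL, NULL, MT); (NULL, NULL, NU); (NULL, NULL, NULL)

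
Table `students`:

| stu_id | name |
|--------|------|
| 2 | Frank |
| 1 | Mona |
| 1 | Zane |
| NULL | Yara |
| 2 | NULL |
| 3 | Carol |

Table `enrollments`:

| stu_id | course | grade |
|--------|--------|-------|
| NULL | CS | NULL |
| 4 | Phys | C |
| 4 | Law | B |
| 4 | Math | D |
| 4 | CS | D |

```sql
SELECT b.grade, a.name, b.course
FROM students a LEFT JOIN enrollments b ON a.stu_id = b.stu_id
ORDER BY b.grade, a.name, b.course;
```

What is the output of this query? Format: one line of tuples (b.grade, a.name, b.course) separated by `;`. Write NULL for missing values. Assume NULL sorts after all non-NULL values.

LEFT JOIN keeps every row from `students`; unmatched rows get NULL for `enrollments`'s columns.
Matching on a.stu_id = b.stu_id. A NULL in a compared column never satisfies the condition.
- a row (stu_id=2): no match → kept, b columns NULL.
- a row (stu_id=1): no match → kept, b columns NULL.
- a row (stu_id=1): no match → kept, b columns NULL.
- a row (stu_id=NULL): no match → kept, b columns NULL.
- a row (stu_id=2): no match → kept, b columns NULL.
- a row (stu_id=3): no match → kept, b columns NULL.
After projecting and ordering:
b.grade | a.name | b.course
NULL | Carol | NULL
NULL | Frank | NULL
NULL | Mona | NULL
NULL | Yara | NULL
NULL | Zane | NULL
NULL | NULL | NULL

(NULL, Carol, NULL); (NULL, Frank, NULL); (NULL, Mona, NULL); (NULL, Yara, NULL); (NULL, Zane, NULL); (NULL, NULL, NULL)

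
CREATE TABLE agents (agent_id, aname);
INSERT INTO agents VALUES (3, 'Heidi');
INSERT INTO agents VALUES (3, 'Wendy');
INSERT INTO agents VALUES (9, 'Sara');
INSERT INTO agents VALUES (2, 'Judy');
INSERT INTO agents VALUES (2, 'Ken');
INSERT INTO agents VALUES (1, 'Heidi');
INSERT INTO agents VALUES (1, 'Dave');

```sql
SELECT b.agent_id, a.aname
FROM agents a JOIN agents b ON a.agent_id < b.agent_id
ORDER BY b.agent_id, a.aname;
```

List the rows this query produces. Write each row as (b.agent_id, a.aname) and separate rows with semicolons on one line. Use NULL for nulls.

(2, Dave); (2, Dave); (2, Heidi); (2, Heidi); (3, Dave); (3, Dave); (3, Heidi); (3, Heidi); (3, Judy); (3, Judy); (3, Ken); (3, Ken); (9, Dave); (9, Heidi); (9, Heidi); (9, Judy); (9, Ken); (9, Wendy)

INNER JOIN keeps only pairs where the ON condition holds.
Matching on a.agent_id < b.agent_id.
- a row (agent_id=3): matches 1 b row(s) → 1 output row(s).
- a row (agent_id=3): matches 1 b row(s) → 1 output row(s).
- a row (agent_id=9): no match → dropped.
- a row (agent_id=2): matches 3 b row(s) → 3 output row(s).
- a row (agent_id=2): matches 3 b row(s) → 3 output row(s).
- a row (agent_id=1): matches 5 b row(s) → 5 output row(s).
- a row (agent_id=1): matches 5 b row(s) → 5 output row(s).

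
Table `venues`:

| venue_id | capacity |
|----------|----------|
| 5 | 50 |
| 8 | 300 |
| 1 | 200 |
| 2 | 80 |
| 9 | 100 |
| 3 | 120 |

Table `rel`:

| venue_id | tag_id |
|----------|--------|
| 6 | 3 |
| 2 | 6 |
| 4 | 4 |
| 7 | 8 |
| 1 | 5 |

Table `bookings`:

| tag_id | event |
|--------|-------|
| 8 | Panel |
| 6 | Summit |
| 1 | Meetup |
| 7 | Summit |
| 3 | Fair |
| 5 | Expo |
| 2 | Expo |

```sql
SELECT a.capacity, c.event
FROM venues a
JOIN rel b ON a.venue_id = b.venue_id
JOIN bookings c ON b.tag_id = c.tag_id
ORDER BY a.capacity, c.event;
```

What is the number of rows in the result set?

2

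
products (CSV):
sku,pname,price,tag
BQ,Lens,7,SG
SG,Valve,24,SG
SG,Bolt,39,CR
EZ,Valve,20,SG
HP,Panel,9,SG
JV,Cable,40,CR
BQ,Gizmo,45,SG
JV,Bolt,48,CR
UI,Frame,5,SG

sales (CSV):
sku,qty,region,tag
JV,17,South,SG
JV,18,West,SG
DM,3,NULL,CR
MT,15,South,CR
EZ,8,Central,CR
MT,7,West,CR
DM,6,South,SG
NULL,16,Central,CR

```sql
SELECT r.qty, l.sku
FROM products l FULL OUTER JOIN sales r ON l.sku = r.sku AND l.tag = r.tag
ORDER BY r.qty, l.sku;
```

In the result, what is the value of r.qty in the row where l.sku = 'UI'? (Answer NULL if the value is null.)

NULL

FULL OUTER JOIN keeps every row from both sides; unmatched rows get NULL for the other side's columns.
Matching on l.sku = r.sku AND l.tag = r.tag. A NULL in a compared column never satisfies the condition.
- l[0] sku=BQ, tag=SG → no match; kept with NULLs on the r side.
- l[1] sku=SG, tag=SG → no match; kept with NULLs on the r side.
- l[2] sku=SG, tag=CR → no match; kept with NULLs on the r side.
- l[3] sku=EZ, tag=SG → no match; kept with NULLs on the r side.
- l[4] sku=HP, tag=SG → no match; kept with NULLs on the r side.
- l[5] sku=JV, tag=CR → no match; kept with NULLs on the r side.
- l[6] sku=BQ, tag=SG → no match; kept with NULLs on the r side.
- l[7] sku=JV, tag=CR → no match; kept with NULLs on the r side.
- l[8] sku=UI, tag=SG → no match; kept with NULLs on the r side.
- 8 r row(s) had no l match → kept, l columns NULL.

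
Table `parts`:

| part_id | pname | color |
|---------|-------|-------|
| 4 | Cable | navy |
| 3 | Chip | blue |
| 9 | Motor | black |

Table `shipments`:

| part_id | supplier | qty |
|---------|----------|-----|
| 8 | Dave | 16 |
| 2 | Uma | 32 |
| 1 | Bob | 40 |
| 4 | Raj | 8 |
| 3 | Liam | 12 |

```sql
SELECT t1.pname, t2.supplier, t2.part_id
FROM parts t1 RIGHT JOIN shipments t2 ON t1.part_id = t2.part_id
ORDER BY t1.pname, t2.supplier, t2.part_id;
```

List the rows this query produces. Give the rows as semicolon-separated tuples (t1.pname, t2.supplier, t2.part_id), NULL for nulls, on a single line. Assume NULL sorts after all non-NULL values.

RIGHT JOIN keeps every row from `shipments`; unmatched rows get NULL for `parts`'s columns.
Matching on t1.part_id = t2.part_id.
- part_id=4: 1 matching t2 row(s), so 1 row(s) emitted.
- part_id=3: 1 matching t2 row(s), so 1 row(s) emitted.
- part_id=9: no matching t2 row.
- 3 t2 row(s) had no t1 match → kept, t1 columns NULL.
After projecting and ordering:
t1.pname | t2.supplier | t2.part_id
Cable | Raj | 4
Chip | Liam | 3
NULL | Bob | 1
NULL | Dave | 8
NULL | Uma | 2

(Cable, Raj, 4); (Chip, Liam, 3); (NULL, Bob, 1); (NULL, Dave, 8); (NULL, Uma, 2)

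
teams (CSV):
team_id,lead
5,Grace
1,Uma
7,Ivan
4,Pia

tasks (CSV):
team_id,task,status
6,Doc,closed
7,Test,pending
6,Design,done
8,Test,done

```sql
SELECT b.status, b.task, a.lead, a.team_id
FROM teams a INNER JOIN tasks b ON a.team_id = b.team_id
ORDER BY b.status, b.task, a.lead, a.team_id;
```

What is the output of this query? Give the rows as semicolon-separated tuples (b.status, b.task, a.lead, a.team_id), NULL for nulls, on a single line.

(pending, Test, Ivan, 7)

INNER JOIN keeps only pairs where the ON condition holds.
Matching on a.team_id = b.team_id.
- a (team_id=5) has no partner → excluded.
- a (team_id=1) has no partner → excluded.
- a (team_id=7) pairs with 1 row(s) of b.
- a (team_id=4) has no partner → excluded.
After projecting and ordering:
b.status | b.task | a.lead | a.team_id
pending | Test | Ivan | 7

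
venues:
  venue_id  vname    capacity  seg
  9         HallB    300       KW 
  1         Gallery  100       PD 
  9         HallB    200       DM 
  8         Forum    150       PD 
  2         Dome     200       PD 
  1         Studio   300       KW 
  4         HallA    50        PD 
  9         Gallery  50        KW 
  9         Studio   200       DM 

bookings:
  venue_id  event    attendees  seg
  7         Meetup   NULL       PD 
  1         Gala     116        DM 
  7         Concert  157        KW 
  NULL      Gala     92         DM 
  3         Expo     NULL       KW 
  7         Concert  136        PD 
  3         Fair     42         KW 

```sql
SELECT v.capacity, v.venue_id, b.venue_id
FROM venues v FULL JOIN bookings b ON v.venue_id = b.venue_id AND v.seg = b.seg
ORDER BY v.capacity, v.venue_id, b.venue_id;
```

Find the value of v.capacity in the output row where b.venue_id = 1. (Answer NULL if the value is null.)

NULL

FULL OUTER JOIN keeps every row from both sides; unmatched rows get NULL for the other side's columns.
Matching on v.venue_id = b.venue_id AND v.seg = b.seg. A NULL in a compared column never satisfies the condition.
- v (venue_id=9, seg=KW) has no partner → padded with NULL.
- v (venue_id=1, seg=PD) has no partner → padded with NULL.
- v (venue_id=9, seg=DM) has no partner → padded with NULL.
- v (venue_id=8, seg=PD) has no partner → padded with NULL.
- v (venue_id=2, seg=PD) has no partner → padded with NULL.
- v (venue_id=1, seg=KW) has no partner → padded with NULL.
- v (venue_id=4, seg=PD) has no partner → padded with NULL.
- v (venue_id=9, seg=KW) has no partner → padded with NULL.
- v (venue_id=9, seg=DM) has no partner → padded with NULL.
- plus 7 unmatched b row(s), each kept with NULL v columns.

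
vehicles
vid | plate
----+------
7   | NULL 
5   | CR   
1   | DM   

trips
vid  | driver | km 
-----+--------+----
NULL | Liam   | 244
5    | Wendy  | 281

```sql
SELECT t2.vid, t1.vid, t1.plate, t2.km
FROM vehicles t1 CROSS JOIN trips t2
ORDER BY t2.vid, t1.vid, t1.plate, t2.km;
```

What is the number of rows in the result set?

CROSS JOIN pairs every row of `vehicles` with every row of `trips`: 3 × 2 = 6 rows.

6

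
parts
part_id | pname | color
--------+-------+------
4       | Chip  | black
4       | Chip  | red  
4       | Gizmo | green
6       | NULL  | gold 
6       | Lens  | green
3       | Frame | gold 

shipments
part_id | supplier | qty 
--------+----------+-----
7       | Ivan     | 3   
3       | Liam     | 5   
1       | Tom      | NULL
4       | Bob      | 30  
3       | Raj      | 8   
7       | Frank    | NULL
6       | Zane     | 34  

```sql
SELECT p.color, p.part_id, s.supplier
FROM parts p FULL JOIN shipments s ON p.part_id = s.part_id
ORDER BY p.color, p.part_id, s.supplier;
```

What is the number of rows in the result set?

FULL OUTER JOIN keeps every row from both sides; unmatched rows get NULL for the other side's columns.
Matching on p.part_id = s.part_id.
- part_id=4: 1 matching s row(s), so 1 row(s) emitted.
- part_id=4: 1 matching s row(s), so 1 row(s) emitted.
- part_id=4: 1 matching s row(s), so 1 row(s) emitted.
- part_id=6: 1 matching s row(s), so 1 row(s) emitted.
- part_id=6: 1 matching s row(s), so 1 row(s) emitted.
- part_id=3: 2 matching s row(s), so 2 row(s) emitted.
- 3 row(s) from s found no p partner → padded with NULL.
Total: 7 matched + 3 padded = 10 rows.

10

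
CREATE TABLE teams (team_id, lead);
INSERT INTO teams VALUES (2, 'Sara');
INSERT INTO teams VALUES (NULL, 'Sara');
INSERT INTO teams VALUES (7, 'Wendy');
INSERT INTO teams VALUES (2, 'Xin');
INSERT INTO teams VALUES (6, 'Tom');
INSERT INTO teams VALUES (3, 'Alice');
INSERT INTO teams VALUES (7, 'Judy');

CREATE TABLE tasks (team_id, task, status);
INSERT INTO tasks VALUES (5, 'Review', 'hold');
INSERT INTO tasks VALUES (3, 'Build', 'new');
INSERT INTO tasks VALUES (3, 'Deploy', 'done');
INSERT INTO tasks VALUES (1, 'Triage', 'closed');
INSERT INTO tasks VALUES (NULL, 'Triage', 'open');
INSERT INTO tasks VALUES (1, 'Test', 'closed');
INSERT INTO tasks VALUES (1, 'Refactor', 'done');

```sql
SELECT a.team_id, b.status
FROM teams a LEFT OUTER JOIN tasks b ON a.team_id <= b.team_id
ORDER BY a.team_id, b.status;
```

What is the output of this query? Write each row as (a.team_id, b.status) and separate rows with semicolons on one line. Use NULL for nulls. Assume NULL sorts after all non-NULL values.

(2, done); (2, done); (2, hold); (2, hold); (2, new); (2, new); (3, done); (3, hold); (3, new); (6, NULL); (7, NULL); (7, NULL); (NULL, NULL)

LEFT JOIN keeps every row from `teams`; unmatched rows get NULL for `tasks`'s columns.
Matching on a.team_id <= b.team_id. A NULL in a compared column never satisfies the condition.
- a (team_id=2) pairs with 3 row(s) of b.
- a (team_id=NULL) has no partner → padded with NULL.
- a (team_id=7) has no partner → padded with NULL.
- a (team_id=2) pairs with 3 row(s) of b.
- a (team_id=6) has no partner → padded with NULL.
- a (team_id=3) pairs with 3 row(s) of b.
- a (team_id=7) has no partner → padded with NULL.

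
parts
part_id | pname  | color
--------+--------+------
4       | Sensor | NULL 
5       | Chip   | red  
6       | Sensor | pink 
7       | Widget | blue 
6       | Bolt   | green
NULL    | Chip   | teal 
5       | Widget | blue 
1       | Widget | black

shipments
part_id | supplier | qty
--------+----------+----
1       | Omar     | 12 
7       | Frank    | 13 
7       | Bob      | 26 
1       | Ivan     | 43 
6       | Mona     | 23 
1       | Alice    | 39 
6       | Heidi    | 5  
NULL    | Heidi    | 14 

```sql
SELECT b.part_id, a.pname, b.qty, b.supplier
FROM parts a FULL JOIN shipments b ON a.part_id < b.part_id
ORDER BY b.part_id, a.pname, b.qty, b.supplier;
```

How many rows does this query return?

26

FULL OUTER JOIN keeps every row from both sides; unmatched rows get NULL for the other side's columns.
Matching on a.part_id < b.part_id. A NULL in a compared column never satisfies the condition.
Matched pairs: 20; unmatched a rows kept: 2; unmatched b rows kept: 4.
Total: 20 matched + 6 padded = 26 rows.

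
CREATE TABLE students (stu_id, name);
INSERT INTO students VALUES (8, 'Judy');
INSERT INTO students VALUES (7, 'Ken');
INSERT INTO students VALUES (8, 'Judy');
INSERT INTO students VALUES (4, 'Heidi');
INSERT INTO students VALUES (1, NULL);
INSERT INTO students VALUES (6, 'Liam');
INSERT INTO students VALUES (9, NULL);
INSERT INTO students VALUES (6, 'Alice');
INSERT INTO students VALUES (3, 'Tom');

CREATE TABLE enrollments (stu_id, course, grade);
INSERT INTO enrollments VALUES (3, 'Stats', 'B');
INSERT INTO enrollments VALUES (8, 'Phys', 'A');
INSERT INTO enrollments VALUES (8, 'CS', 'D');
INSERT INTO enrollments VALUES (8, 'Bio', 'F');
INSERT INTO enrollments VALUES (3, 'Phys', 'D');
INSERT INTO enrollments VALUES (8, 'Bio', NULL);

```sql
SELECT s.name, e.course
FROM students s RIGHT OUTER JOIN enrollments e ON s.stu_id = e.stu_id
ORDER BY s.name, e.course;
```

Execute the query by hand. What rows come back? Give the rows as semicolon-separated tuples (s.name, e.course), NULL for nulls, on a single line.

RIGHT JOIN keeps every row from `enrollments`; unmatched rows get NULL for `students`'s columns.
Matching on s.stu_id = e.stu_id.
- s (stu_id=8) pairs with 4 row(s) of e.
- s (stu_id=7) has no partner in e.
- s (stu_id=8) pairs with 4 row(s) of e.
- s (stu_id=4) has no partner in e.
- s (stu_id=1) has no partner in e.
- s (stu_id=6) has no partner in e.
- s (stu_id=9) has no partner in e.
- s (stu_id=6) has no partner in e.
- s (stu_id=3) pairs with 2 row(s) of e.
- every e row matched at least one s row.
After projecting and ordering:
s.name | e.course
Judy | Bio
Judy | Bio
Judy | Bio
Judy | Bio
Judy | CS
Judy | CS
Judy | Phys
Judy | Phys
Tom | Phys
Tom | Stats

(Judy, Bio); (Judy, Bio); (Judy, Bio); (Judy, Bio); (Judy, CS); (Judy, CS); (Judy, Phys); (Judy, Phys); (Tom, Phys); (Tom, Stats)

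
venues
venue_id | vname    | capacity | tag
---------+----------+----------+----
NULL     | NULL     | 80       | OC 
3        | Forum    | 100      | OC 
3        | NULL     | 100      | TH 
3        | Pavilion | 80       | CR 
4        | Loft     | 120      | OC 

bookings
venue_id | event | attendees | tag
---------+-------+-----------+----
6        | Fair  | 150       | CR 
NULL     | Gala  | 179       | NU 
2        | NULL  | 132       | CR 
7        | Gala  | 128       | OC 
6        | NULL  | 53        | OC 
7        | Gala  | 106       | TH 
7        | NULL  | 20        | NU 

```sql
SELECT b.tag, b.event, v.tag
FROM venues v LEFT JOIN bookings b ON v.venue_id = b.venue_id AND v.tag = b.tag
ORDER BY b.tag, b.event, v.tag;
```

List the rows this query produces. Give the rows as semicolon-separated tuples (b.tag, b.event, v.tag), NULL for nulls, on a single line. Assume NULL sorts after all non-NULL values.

LEFT JOIN keeps every row from `venues`; unmatched rows get NULL for `bookings`'s columns.
Matching on v.venue_id = b.venue_id AND v.tag = b.tag. A NULL in a compared column never satisfies the condition.
Matched pairs: 0; unmatched v rows kept: 5.

(NULL, NULL, CR); (NULL, NULL, OC); (NULL, NULL, OC); (NULL, NULL, OC); (NULL, NULL, TH)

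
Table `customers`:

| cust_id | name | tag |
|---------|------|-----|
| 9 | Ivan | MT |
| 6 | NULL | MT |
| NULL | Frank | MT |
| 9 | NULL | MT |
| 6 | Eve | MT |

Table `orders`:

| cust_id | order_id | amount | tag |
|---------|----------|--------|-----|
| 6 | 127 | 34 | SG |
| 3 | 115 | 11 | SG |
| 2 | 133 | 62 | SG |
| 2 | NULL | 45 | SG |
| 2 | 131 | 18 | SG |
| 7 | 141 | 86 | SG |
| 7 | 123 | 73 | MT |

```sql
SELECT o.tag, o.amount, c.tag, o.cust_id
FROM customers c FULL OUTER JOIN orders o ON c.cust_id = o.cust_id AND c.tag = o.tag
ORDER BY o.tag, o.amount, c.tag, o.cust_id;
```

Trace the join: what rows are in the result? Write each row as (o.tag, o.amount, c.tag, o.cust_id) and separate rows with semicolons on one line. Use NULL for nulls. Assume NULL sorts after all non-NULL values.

FULL OUTER JOIN keeps every row from both sides; unmatched rows get NULL for the other side's columns.
Matching on c.cust_id = o.cust_id AND c.tag = o.tag. A NULL in a compared column never satisfies the condition.
Matched pairs: 0; unmatched c rows kept: 5; unmatched o rows kept: 7.

(MT, 73, NULL, 7); (SG, 11, NULL, 3); (SG, 18, NULL, 2); (SG, 34, NULL, 6); (SG, 45, NULL, 2); (SG, 62, NULL, 2); (SG, 86, NULL, 7); (NULL, NULL, MT, NULL); (NULL, NULL, MT, NULL); (NULL, NULL, MT, NULL); (NULL, NULL, MT, NULL); (NULL, NULL, MT, NULL)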